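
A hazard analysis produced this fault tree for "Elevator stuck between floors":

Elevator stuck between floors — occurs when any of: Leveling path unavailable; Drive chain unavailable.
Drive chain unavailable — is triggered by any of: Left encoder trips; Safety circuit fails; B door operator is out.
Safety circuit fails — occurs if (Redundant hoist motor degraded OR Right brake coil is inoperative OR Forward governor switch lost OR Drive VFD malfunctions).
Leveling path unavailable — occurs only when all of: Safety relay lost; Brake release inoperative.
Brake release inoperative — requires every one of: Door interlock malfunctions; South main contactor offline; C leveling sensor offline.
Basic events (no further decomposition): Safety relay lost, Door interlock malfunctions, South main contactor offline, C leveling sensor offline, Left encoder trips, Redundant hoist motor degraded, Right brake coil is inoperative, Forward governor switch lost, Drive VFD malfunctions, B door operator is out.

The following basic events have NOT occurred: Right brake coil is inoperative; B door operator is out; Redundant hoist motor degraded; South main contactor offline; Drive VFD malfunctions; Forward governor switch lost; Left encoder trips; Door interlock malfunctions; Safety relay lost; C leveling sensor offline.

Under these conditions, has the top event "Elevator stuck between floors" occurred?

No

Brake release inoperative [AND]: Door interlock malfunctions=not, South main contactor offline=not, C leveling sensor offline=not → not all inputs occur → does not occur.
Leveling path unavailable [AND]: Safety relay lost=not, Brake release inoperative=not → not all inputs occur → does not occur.
Safety circuit fails [OR]: Redundant hoist motor degraded=not, Right brake coil is inoperative=not, Forward governor switch lost=not, Drive VFD malfunctions=not → no input occurs → does not occur.
Drive chain unavailable [OR]: Left encoder trips=not, Safety circuit fails=not, B door operator is out=not → no input occurs → does not occur.
Elevator stuck between floors [OR]: Leveling path unavailable=not, Drive chain unavailable=not → no input occurs → does not occur.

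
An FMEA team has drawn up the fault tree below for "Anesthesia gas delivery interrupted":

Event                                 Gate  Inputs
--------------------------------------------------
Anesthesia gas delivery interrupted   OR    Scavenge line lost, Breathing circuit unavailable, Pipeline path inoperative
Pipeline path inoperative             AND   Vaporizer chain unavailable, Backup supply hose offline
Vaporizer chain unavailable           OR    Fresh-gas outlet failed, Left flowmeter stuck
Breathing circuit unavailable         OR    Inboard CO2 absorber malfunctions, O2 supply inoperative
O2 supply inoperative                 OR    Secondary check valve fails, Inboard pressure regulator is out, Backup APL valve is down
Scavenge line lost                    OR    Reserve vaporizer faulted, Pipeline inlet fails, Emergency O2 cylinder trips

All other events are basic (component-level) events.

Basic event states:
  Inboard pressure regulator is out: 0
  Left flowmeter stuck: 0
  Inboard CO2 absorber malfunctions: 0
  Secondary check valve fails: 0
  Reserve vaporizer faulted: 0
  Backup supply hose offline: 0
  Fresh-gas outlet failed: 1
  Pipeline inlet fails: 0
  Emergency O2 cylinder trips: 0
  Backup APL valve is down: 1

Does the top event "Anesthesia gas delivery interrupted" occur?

Scavenge line lost [OR]: Reserve vaporizer faulted=not, Pipeline inlet fails=not, Emergency O2 cylinder trips=not → no input occurs → does not occur.
O2 supply inoperative [OR]: Secondary check valve fails=not, Inboard pressure regulator is out=not, Backup APL valve is down=occurs → at least one input occurs → occurs.
Breathing circuit unavailable [OR]: Inboard CO2 absorber malfunctions=not, O2 supply inoperative=occurs → at least one input occurs → occurs.
Vaporizer chain unavailable [OR]: Fresh-gas outlet failed=occurs, Left flowmeter stuck=not → at least one input occurs → occurs.
Pipeline path inoperative [AND]: Vaporizer chain unavailable=occurs, Backup supply hose offline=not → not all inputs occur → does not occur.
Anesthesia gas delivery interrupted [OR]: Scavenge line lost=not, Breathing circuit unavailable=occurs, Pipeline path inoperative=not → at least one input occurs → occurs.

Yes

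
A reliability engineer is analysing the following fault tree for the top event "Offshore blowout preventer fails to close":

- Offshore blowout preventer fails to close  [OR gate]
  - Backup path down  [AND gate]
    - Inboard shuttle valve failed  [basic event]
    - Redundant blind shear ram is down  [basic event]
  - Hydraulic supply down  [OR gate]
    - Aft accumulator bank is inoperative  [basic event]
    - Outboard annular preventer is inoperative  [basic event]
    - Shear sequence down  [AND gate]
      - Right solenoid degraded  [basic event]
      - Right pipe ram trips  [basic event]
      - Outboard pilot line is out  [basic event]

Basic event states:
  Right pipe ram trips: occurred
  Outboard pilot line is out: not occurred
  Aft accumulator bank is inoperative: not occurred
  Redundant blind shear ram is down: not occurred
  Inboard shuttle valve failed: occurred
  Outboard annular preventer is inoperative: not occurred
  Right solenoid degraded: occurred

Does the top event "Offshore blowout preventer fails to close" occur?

Backup path down [AND]: Inboard shuttle valve failed=occurs, Redundant blind shear ram is down=not → not all inputs occur → does not occur.
Shear sequence down [AND]: Right solenoid degraded=occurs, Right pipe ram trips=occurs, Outboard pilot line is out=not → not all inputs occur → does not occur.
Hydraulic supply down [OR]: Aft accumulator bank is inoperative=not, Outboard annular preventer is inoperative=not, Shear sequence down=not → no input occurs → does not occur.
Offshore blowout preventer fails to close [OR]: Backup path down=not, Hydraulic supply down=not → no input occurs → does not occur.

No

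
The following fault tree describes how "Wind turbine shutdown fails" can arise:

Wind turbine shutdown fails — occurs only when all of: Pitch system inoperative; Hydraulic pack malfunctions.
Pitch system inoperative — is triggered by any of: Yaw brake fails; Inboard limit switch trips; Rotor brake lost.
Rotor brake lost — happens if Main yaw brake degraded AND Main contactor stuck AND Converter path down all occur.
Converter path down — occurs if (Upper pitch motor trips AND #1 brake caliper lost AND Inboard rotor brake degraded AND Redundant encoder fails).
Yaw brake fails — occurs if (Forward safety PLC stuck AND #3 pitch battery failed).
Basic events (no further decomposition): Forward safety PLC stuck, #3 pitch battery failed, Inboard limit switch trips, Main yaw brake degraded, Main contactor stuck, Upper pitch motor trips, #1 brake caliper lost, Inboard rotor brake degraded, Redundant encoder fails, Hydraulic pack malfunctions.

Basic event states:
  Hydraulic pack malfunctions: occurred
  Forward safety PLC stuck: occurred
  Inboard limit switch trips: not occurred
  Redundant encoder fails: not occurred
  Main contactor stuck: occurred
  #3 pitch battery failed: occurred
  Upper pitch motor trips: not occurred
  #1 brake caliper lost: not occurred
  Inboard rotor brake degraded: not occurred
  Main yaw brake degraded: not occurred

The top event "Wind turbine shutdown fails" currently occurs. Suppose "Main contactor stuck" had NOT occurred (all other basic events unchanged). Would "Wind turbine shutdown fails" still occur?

Yes

Counterfactual: set "Main contactor stuck" to not occurred.
Yaw brake fails [AND]: Forward safety PLC stuck=occurs, #3 pitch battery failed=occurs → all inputs occur → occurs.
Converter path down [AND]: Upper pitch motor trips=not, #1 brake caliper lost=not, Inboard rotor brake degraded=not, Redundant encoder fails=not → not all inputs occur → does not occur.
Rotor brake lost [AND]: Main yaw brake degraded=not, Main contactor stuck=not, Converter path down=not → not all inputs occur → does not occur.
Pitch system inoperative [OR]: Yaw brake fails=occurs, Inboard limit switch trips=not, Rotor brake lost=not → at least one input occurs → occurs.
Wind turbine shutdown fails [AND]: Pitch system inoperative=occurs, Hydraulic pack malfunctions=occurs → all inputs occur → occurs.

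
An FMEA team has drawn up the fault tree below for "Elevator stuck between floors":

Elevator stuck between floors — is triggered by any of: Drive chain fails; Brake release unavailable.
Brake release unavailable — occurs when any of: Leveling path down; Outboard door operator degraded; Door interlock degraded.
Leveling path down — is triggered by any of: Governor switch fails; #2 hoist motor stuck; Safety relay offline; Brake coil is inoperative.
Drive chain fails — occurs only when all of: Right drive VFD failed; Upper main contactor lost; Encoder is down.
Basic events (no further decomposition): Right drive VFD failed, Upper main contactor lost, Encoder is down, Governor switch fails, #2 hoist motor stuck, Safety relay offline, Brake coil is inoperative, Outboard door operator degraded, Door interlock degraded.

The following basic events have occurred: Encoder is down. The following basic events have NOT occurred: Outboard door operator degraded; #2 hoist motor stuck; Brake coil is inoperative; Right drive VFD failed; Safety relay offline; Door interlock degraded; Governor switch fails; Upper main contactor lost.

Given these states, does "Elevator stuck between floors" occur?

No

Drive chain fails [AND]: Right drive VFD failed=not, Upper main contactor lost=not, Encoder is down=occurs → not all inputs occur → does not occur.
Leveling path down [OR]: Governor switch fails=not, #2 hoist motor stuck=not, Safety relay offline=not, Brake coil is inoperative=not → no input occurs → does not occur.
Brake release unavailable [OR]: Leveling path down=not, Outboard door operator degraded=not, Door interlock degraded=not → no input occurs → does not occur.
Elevator stuck between floors [OR]: Drive chain fails=not, Brake release unavailable=not → no input occurs → does not occur.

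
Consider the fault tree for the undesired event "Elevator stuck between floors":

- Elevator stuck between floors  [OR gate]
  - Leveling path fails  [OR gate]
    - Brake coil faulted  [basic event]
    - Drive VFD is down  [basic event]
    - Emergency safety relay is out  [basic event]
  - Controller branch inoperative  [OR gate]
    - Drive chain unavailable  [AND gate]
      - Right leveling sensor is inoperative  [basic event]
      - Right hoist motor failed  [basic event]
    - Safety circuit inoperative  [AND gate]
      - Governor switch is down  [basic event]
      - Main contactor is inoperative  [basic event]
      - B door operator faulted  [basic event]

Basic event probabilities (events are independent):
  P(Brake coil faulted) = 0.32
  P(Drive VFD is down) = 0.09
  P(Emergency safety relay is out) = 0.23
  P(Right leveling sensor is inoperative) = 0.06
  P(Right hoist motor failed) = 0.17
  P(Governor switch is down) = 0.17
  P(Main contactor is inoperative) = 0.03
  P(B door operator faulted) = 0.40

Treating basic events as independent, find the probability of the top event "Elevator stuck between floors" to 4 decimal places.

P(Leveling path fails) [OR] = 1 − (1−0.32) × (1−0.09) × (1−0.23) = 0.523524
P(Drive chain unavailable) [AND] = 0.06 × 0.17 = 0.010200
P(Safety circuit inoperative) [AND] = 0.17 × 0.03 × 0.40 = 0.002040
P(Controller branch inoperative) [OR] = 1 − (1−0.010200) × (1−0.002040) = 0.012219
P(Elevator stuck between floors) [OR] = 1 − (1−0.523524) × (1−0.012219) = 0.529346
Rounded to 4 decimal places: P(Elevator stuck between floors) ≈ 0.5293.

0.5293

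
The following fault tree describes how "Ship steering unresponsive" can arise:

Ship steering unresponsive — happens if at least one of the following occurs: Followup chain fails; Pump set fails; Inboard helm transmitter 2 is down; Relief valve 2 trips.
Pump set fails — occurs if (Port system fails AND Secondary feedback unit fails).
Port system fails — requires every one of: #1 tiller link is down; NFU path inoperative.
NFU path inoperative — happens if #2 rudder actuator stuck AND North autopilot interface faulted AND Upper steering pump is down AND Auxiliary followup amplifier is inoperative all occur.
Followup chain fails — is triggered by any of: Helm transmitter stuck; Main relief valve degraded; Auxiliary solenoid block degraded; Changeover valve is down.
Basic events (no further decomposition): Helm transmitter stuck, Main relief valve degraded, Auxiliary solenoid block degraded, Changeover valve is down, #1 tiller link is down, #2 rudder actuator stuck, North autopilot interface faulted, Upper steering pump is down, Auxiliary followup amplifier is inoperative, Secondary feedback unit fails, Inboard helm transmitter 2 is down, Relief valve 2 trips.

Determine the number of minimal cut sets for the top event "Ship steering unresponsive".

Followup chain fails [OR]: union of children's cut sets → 4 cut set(s).
NFU path inoperative [AND]: one cut set from each child combined → 1 × 1 × 1 × 1 = 1 cut set(s).
Port system fails [AND]: one cut set from each child combined → 1 × 1 = 1 cut set(s).
Pump set fails [AND]: one cut set from each child combined → 1 × 1 = 1 cut set(s).
Ship steering unresponsive [OR]: union of children's cut sets → 7 cut set(s).
Minimal cut sets: {Helm transmitter stuck}; {Main relief valve degraded}; {Auxiliary solenoid block degraded}; {Changeover valve is down}; {#1 tiller link is down, #2 rudder actuator stuck, Auxiliary followup amplifier is inoperative, North autopilot interface faulted, Secondary feedback unit fails, Upper steering pump is down}; {Inboard helm transmitter 2 is down}; {Relief valve 2 trips}.

7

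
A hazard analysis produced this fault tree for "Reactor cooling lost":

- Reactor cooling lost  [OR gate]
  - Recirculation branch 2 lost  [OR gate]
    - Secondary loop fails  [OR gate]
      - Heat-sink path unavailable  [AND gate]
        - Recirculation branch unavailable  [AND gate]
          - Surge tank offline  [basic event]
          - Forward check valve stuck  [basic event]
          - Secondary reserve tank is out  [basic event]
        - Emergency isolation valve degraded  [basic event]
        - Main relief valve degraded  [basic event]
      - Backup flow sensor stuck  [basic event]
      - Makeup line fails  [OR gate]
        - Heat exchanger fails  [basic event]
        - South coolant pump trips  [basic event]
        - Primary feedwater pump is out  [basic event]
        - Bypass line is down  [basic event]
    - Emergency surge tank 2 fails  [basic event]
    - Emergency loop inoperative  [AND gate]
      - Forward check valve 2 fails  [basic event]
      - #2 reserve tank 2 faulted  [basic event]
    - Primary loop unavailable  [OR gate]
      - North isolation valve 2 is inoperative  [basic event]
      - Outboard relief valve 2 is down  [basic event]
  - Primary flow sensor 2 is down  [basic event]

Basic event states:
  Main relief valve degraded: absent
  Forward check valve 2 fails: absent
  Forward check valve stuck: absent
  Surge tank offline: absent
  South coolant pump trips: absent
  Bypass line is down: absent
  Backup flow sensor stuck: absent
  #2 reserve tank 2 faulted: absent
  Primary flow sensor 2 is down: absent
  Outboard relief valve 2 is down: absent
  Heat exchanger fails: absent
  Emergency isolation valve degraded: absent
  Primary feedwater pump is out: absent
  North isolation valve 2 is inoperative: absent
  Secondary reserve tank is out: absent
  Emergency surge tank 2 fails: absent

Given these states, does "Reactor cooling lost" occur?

No

Recirculation branch unavailable [AND]: Surge tank offline=not, Forward check valve stuck=not, Secondary reserve tank is out=not → not all inputs occur → does not occur.
Heat-sink path unavailable [AND]: Recirculation branch unavailable=not, Emergency isolation valve degraded=not, Main relief valve degraded=not → not all inputs occur → does not occur.
Makeup line fails [OR]: Heat exchanger fails=not, South coolant pump trips=not, Primary feedwater pump is out=not, Bypass line is down=not → no input occurs → does not occur.
Secondary loop fails [OR]: Heat-sink path unavailable=not, Backup flow sensor stuck=not, Makeup line fails=not → no input occurs → does not occur.
Emergency loop inoperative [AND]: Forward check valve 2 fails=not, #2 reserve tank 2 faulted=not → not all inputs occur → does not occur.
Primary loop unavailable [OR]: North isolation valve 2 is inoperative=not, Outboard relief valve 2 is down=not → no input occurs → does not occur.
Recirculation branch 2 lost [OR]: Secondary loop fails=not, Emergency surge tank 2 fails=not, Emergency loop inoperative=not, Primary loop unavailable=not → no input occurs → does not occur.
Reactor cooling lost [OR]: Recirculation branch 2 lost=not, Primary flow sensor 2 is down=not → no input occurs → does not occur.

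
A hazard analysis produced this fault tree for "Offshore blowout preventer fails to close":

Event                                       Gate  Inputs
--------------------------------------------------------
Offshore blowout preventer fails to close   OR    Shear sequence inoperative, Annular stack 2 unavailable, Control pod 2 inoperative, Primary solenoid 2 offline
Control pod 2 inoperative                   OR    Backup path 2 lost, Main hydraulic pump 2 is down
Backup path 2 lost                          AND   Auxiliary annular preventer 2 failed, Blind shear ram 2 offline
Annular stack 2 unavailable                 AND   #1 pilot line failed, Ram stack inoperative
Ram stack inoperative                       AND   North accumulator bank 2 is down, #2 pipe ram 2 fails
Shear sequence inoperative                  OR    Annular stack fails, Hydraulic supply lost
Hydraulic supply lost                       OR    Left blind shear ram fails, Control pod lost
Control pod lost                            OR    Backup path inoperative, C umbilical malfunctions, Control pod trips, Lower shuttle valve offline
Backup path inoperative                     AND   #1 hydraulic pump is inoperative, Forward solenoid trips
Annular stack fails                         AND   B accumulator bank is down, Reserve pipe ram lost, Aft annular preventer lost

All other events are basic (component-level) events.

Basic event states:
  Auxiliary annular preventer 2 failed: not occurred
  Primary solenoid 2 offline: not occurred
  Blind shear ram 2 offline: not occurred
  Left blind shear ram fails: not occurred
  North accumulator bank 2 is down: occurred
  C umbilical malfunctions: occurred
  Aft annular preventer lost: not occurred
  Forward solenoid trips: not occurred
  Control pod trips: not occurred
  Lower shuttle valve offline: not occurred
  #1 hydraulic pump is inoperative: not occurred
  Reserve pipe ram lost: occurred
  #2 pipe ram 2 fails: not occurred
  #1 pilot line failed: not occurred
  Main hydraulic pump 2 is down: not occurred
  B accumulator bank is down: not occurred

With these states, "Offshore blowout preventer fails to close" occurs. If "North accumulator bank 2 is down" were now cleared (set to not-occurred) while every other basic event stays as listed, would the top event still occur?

Counterfactual: set "North accumulator bank 2 is down" to not occurred.
Annular stack fails [AND]: B accumulator bank is down=not, Reserve pipe ram lost=occurs, Aft annular preventer lost=not → not all inputs occur → does not occur.
Backup path inoperative [AND]: #1 hydraulic pump is inoperative=not, Forward solenoid trips=not → not all inputs occur → does not occur.
Control pod lost [OR]: Backup path inoperative=not, C umbilical malfunctions=occurs, Control pod trips=not, Lower shuttle valve offline=not → at least one input occurs → occurs.
Hydraulic supply lost [OR]: Left blind shear ram fails=not, Control pod lost=occurs → at least one input occurs → occurs.
Shear sequence inoperative [OR]: Annular stack fails=not, Hydraulic supply lost=occurs → at least one input occurs → occurs.
Ram stack inoperative [AND]: North accumulator bank 2 is down=not, #2 pipe ram 2 fails=not → not all inputs occur → does not occur.
Annular stack 2 unavailable [AND]: #1 pilot line failed=not, Ram stack inoperative=not → not all inputs occur → does not occur.
Backup path 2 lost [AND]: Auxiliary annular preventer 2 failed=not, Blind shear ram 2 offline=not → not all inputs occur → does not occur.
Control pod 2 inoperative [OR]: Backup path 2 lost=not, Main hydraulic pump 2 is down=not → no input occurs → does not occur.
Offshore blowout preventer fails to close [OR]: Shear sequence inoperative=occurs, Annular stack 2 unavailable=not, Control pod 2 inoperative=not, Primary solenoid 2 offline=not → at least one input occurs → occurs.

Yes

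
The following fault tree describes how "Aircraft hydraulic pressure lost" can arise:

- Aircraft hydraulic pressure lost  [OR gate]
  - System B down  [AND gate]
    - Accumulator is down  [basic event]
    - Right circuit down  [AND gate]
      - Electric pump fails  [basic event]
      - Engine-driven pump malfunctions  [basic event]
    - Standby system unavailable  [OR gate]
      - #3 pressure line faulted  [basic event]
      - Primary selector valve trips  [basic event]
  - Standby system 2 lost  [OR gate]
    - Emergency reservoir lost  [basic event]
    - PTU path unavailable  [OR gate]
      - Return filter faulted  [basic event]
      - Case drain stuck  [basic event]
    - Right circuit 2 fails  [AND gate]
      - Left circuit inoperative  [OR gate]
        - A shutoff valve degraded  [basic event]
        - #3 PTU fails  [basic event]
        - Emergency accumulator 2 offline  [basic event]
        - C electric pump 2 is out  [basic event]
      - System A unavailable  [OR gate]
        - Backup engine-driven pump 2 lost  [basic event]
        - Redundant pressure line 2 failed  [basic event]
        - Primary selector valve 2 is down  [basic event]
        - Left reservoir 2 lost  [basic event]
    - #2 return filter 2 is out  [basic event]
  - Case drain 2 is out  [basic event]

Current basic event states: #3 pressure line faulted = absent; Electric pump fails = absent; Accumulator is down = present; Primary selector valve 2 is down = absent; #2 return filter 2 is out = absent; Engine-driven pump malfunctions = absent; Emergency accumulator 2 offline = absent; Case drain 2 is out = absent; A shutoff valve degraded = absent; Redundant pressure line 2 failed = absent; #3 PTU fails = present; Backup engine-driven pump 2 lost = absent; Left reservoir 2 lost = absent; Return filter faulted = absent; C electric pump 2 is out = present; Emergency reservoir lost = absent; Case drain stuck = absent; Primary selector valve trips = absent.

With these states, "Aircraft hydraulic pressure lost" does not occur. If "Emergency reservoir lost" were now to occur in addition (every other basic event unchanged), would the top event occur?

Yes

Counterfactual: set "Emergency reservoir lost" to occurred.
Right circuit down [AND]: Electric pump fails=not, Engine-driven pump malfunctions=not → not all inputs occur → does not occur.
Standby system unavailable [OR]: #3 pressure line faulted=not, Primary selector valve trips=not → no input occurs → does not occur.
System B down [AND]: Accumulator is down=occurs, Right circuit down=not, Standby system unavailable=not → not all inputs occur → does not occur.
PTU path unavailable [OR]: Return filter faulted=not, Case drain stuck=not → no input occurs → does not occur.
Left circuit inoperative [OR]: A shutoff valve degraded=not, #3 PTU fails=occurs, Emergency accumulator 2 offline=not, C electric pump 2 is out=occurs → at least one input occurs → occurs.
System A unavailable [OR]: Backup engine-driven pump 2 lost=not, Redundant pressure line 2 failed=not, Primary selector valve 2 is down=not, Left reservoir 2 lost=not → no input occurs → does not occur.
Right circuit 2 fails [AND]: Left circuit inoperative=occurs, System A unavailable=not → not all inputs occur → does not occur.
Standby system 2 lost [OR]: Emergency reservoir lost=occurs, PTU path unavailable=not, Right circuit 2 fails=not, #2 return filter 2 is out=not → at least one input occurs → occurs.
Aircraft hydraulic pressure lost [OR]: System B down=not, Standby system 2 lost=occurs, Case drain 2 is out=not → at least one input occurs → occurs.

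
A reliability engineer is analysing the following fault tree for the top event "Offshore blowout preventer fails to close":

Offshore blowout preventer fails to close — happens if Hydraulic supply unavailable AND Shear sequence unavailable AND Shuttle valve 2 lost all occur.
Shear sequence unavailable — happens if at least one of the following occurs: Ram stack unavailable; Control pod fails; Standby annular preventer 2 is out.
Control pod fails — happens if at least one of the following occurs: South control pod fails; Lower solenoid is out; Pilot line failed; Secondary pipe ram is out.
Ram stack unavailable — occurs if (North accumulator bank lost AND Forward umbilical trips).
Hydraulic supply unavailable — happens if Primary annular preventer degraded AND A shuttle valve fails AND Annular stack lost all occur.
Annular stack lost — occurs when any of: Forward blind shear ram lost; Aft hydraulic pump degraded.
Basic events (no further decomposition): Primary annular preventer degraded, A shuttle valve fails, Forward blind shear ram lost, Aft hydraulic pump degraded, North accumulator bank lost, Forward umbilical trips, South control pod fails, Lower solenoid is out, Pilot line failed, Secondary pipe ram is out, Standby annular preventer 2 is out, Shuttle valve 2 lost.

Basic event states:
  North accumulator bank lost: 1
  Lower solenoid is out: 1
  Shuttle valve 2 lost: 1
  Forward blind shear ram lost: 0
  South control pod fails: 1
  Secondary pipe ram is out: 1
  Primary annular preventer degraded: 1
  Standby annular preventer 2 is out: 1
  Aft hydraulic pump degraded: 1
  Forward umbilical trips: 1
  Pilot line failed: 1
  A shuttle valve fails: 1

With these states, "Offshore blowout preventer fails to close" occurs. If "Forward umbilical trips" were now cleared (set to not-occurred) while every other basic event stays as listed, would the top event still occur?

Counterfactual: set "Forward umbilical trips" to not occurred.
Annular stack lost [OR]: Forward blind shear ram lost=not, Aft hydraulic pump degraded=occurs → at least one input occurs → occurs.
Hydraulic supply unavailable [AND]: Primary annular preventer degraded=occurs, A shuttle valve fails=occurs, Annular stack lost=occurs → all inputs occur → occurs.
Ram stack unavailable [AND]: North accumulator bank lost=occurs, Forward umbilical trips=not → not all inputs occur → does not occur.
Control pod fails [OR]: South control pod fails=occurs, Lower solenoid is out=occurs, Pilot line failed=occurs, Secondary pipe ram is out=occurs → at least one input occurs → occurs.
Shear sequence unavailable [OR]: Ram stack unavailable=not, Control pod fails=occurs, Standby annular preventer 2 is out=occurs → at least one input occurs → occurs.
Offshore blowout preventer fails to close [AND]: Hydraulic supply unavailable=occurs, Shear sequence unavailable=occurs, Shuttle valve 2 lost=occurs → all inputs occur → occurs.

Yes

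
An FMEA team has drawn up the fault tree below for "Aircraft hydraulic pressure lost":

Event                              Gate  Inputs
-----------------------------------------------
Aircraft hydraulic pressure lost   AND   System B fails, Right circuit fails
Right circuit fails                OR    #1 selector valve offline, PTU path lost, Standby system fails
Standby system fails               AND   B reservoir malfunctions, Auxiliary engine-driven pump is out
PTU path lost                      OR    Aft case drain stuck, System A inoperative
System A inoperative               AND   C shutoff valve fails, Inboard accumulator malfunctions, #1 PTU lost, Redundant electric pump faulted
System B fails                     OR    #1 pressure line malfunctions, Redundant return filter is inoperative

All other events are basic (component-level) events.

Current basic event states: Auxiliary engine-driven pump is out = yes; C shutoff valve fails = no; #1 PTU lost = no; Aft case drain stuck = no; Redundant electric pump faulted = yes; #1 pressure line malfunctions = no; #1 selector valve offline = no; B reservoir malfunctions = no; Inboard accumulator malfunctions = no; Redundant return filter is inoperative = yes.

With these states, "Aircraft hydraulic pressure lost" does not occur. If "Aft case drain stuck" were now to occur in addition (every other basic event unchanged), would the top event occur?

Yes

Counterfactual: set "Aft case drain stuck" to occurred.
System B fails [OR]: #1 pressure line malfunctions=not, Redundant return filter is inoperative=occurs → at least one input occurs → occurs.
System A inoperative [AND]: C shutoff valve fails=not, Inboard accumulator malfunctions=not, #1 PTU lost=not, Redundant electric pump faulted=occurs → not all inputs occur → does not occur.
PTU path lost [OR]: Aft case drain stuck=occurs, System A inoperative=not → at least one input occurs → occurs.
Standby system fails [AND]: B reservoir malfunctions=not, Auxiliary engine-driven pump is out=occurs → not all inputs occur → does not occur.
Right circuit fails [OR]: #1 selector valve offline=not, PTU path lost=occurs, Standby system fails=not → at least one input occurs → occurs.
Aircraft hydraulic pressure lost [AND]: System B fails=occurs, Right circuit fails=occurs → all inputs occur → occurs.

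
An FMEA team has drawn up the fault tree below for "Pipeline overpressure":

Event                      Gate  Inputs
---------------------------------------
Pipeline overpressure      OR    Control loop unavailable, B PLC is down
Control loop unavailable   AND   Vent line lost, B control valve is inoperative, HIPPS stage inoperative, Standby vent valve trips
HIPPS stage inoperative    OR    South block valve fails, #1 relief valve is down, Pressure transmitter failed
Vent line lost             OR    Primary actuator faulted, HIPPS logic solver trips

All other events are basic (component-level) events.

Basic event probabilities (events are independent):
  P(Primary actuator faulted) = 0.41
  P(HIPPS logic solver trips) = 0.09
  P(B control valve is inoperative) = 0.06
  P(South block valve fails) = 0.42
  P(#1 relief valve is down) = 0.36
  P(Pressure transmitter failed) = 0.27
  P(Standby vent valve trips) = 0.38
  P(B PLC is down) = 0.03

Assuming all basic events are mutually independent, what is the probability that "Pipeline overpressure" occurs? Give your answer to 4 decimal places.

0.0375

P(Vent line lost) [OR] = 1 − (1−0.41) × (1−0.09) = 0.463100
P(HIPPS stage inoperative) [OR] = 1 − (1−0.42) × (1−0.36) × (1−0.27) = 0.729024
P(Control loop unavailable) [AND] = 0.463100 × 0.06 × 0.729024 × 0.38 = 0.007698
P(Pipeline overpressure) [OR] = 1 − (1−0.007698) × (1−0.03) = 0.037467
Rounded to 4 decimal places: P(Pipeline overpressure) ≈ 0.0375.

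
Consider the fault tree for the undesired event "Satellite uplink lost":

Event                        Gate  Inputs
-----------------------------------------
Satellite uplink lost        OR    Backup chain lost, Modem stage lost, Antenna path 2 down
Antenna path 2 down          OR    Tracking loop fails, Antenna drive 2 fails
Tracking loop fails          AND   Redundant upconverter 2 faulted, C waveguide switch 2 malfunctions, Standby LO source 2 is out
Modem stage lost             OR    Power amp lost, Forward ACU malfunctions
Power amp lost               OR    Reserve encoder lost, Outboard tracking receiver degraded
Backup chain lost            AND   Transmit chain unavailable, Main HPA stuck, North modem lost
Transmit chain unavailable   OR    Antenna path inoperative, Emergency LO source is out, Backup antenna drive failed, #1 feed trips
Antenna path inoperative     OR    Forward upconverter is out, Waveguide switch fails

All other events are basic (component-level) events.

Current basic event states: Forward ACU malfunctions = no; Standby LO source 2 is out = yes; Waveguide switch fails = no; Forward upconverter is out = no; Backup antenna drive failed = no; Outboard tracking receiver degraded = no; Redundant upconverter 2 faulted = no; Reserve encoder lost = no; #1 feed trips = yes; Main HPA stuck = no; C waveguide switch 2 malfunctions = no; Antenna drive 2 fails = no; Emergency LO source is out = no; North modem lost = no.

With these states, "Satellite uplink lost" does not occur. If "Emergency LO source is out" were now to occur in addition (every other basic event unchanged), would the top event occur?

Counterfactual: set "Emergency LO source is out" to occurred.
Antenna path inoperative [OR]: Forward upconverter is out=not, Waveguide switch fails=not → no input occurs → does not occur.
Transmit chain unavailable [OR]: Antenna path inoperative=not, Emergency LO source is out=occurs, Backup antenna drive failed=not, #1 feed trips=occurs → at least one input occurs → occurs.
Backup chain lost [AND]: Transmit chain unavailable=occurs, Main HPA stuck=not, North modem lost=not → not all inputs occur → does not occur.
Power amp lost [OR]: Reserve encoder lost=not, Outboard tracking receiver degraded=not → no input occurs → does not occur.
Modem stage lost [OR]: Power amp lost=not, Forward ACU malfunctions=not → no input occurs → does not occur.
Tracking loop fails [AND]: Redundant upconverter 2 faulted=not, C waveguide switch 2 malfunctions=not, Standby LO source 2 is out=occurs → not all inputs occur → does not occur.
Antenna path 2 down [OR]: Tracking loop fails=not, Antenna drive 2 fails=not → no input occurs → does not occur.
Satellite uplink lost [OR]: Backup chain lost=not, Modem stage lost=not, Antenna path 2 down=not → no input occurs → does not occur.

No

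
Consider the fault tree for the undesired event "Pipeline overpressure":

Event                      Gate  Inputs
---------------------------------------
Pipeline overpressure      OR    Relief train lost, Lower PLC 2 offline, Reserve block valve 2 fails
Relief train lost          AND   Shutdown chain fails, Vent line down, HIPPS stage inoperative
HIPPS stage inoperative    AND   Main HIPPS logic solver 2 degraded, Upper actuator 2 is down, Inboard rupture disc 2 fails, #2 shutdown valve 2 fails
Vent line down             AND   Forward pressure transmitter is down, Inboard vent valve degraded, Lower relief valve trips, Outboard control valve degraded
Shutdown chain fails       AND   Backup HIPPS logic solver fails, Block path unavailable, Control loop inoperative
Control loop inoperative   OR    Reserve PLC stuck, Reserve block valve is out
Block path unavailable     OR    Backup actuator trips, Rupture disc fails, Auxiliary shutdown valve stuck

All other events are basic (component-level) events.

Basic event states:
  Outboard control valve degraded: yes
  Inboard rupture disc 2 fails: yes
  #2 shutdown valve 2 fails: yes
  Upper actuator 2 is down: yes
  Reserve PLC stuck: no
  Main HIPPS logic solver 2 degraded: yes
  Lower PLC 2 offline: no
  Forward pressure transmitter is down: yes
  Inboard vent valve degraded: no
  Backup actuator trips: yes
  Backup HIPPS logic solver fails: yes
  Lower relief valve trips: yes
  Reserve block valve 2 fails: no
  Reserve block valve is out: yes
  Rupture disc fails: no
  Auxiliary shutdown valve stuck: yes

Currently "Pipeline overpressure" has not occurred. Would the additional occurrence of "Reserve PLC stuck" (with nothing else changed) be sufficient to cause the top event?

Counterfactual: set "Reserve PLC stuck" to occurred.
Block path unavailable [OR]: Backup actuator trips=occurs, Rupture disc fails=not, Auxiliary shutdown valve stuck=occurs → at least one input occurs → occurs.
Control loop inoperative [OR]: Reserve PLC stuck=occurs, Reserve block valve is out=occurs → at least one input occurs → occurs.
Shutdown chain fails [AND]: Backup HIPPS logic solver fails=occurs, Block path unavailable=occurs, Control loop inoperative=occurs → all inputs occur → occurs.
Vent line down [AND]: Forward pressure transmitter is down=occurs, Inboard vent valve degraded=not, Lower relief valve trips=occurs, Outboard control valve degraded=occurs → not all inputs occur → does not occur.
HIPPS stage inoperative [AND]: Main HIPPS logic solver 2 degraded=occurs, Upper actuator 2 is down=occurs, Inboard rupture disc 2 fails=occurs, #2 shutdown valve 2 fails=occurs → all inputs occur → occurs.
Relief train lost [AND]: Shutdown chain fails=occurs, Vent line down=not, HIPPS stage inoperative=occurs → not all inputs occur → does not occur.
Pipeline overpressure [OR]: Relief train lost=not, Lower PLC 2 offline=not, Reserve block valve 2 fails=not → no input occurs → does not occur.

No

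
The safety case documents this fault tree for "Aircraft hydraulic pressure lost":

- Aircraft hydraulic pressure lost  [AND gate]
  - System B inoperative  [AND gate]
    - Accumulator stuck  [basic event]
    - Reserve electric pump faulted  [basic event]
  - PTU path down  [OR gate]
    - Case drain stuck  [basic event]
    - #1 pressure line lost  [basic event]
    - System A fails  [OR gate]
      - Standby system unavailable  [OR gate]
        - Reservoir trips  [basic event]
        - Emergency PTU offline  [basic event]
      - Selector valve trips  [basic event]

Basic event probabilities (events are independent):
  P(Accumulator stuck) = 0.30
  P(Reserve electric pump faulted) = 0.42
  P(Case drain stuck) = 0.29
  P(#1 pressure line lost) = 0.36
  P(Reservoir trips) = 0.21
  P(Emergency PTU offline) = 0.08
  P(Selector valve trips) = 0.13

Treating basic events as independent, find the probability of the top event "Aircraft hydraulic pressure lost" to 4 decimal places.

P(System B inoperative) [AND] = 0.30 × 0.42 = 0.126000
P(Standby system unavailable) [OR] = 1 − (1−0.21) × (1−0.08) = 0.273200
P(System A fails) [OR] = 1 − (1−0.273200) × (1−0.13) = 0.367684
P(PTU path down) [OR] = 1 − (1−0.29) × (1−0.36) × (1−0.367684) = 0.712676
P(Aircraft hydraulic pressure lost) [AND] = 0.126000 × 0.712676 = 0.089797
Rounded to 4 decimal places: P(Aircraft hydraulic pressure lost) ≈ 0.0898.

0.0898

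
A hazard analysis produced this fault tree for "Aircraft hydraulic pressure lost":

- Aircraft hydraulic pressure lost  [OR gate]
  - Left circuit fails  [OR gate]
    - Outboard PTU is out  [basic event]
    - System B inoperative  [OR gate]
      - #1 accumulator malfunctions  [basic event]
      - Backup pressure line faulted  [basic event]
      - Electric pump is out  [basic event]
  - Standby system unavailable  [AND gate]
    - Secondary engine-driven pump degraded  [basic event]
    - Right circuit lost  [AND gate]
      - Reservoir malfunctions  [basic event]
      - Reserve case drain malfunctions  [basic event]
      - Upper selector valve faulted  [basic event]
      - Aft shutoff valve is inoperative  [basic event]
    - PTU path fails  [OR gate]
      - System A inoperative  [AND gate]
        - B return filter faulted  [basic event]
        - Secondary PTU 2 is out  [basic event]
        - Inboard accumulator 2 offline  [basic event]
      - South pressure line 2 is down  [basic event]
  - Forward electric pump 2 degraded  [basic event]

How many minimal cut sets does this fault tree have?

7

System B inoperative [OR]: union of children's cut sets → 3 cut set(s).
Left circuit fails [OR]: union of children's cut sets → 4 cut set(s).
Right circuit lost [AND]: one cut set from each child combined → 1 × 1 × 1 × 1 = 1 cut set(s).
System A inoperative [AND]: one cut set from each child combined → 1 × 1 × 1 = 1 cut set(s).
PTU path fails [OR]: union of children's cut sets → 2 cut set(s).
Standby system unavailable [AND]: one cut set from each child combined → 1 × 1 × 2 = 2 cut set(s).
Aircraft hydraulic pressure lost [OR]: union of children's cut sets → 7 cut set(s).
Minimal cut sets: {Outboard PTU is out}; {#1 accumulator malfunctions}; {Backup pressure line faulted}; {Electric pump is out}; {Aft shutoff valve is inoperative, B return filter faulted, Inboard accumulator 2 offline, Reserve case drain malfunctions, Reservoir malfunctions, Secondary PTU 2 is out, Secondary engine-driven pump degraded, Upper selector valve faulted}; {Aft shutoff valve is inoperative, Reserve case drain malfunctions, Reservoir malfunctions, Secondary engine-driven pump degraded, South pressure line 2 is down, Upper selector valve faulted}; {Forward electric pump 2 degraded}.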